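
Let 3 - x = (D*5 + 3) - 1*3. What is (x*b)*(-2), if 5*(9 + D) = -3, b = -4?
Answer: 408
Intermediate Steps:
D = -48/5 (D = -9 + (1/5)*(-3) = -9 - 3/5 = -48/5 ≈ -9.6000)
x = 51 (x = 3 - ((-48/5*5 + 3) - 1*3) = 3 - ((-48 + 3) - 3) = 3 - (-45 - 3) = 3 - 1*(-48) = 3 + 48 = 51)
(x*b)*(-2) = (51*(-4))*(-2) = -204*(-2) = 408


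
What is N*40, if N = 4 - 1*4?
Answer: 0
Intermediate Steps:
N = 0 (N = 4 - 4 = 0)
N*40 = 0*40 = 0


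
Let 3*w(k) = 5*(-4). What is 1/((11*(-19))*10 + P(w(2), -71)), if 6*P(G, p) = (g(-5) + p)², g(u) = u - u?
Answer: -6/7499 ≈ -0.00080011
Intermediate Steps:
w(k) = -20/3 (w(k) = (5*(-4))/3 = (⅓)*(-20) = -20/3)
g(u) = 0
P(G, p) = p²/6 (P(G, p) = (0 + p)²/6 = p²/6)
1/((11*(-19))*10 + P(w(2), -71)) = 1/((11*(-19))*10 + (⅙)*(-71)²) = 1/(-209*10 + (⅙)*5041) = 1/(-2090 + 5041/6) = 1/(-7499/6) = -6/7499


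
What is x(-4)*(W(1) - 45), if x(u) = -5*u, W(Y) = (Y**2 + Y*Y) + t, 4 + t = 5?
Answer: -840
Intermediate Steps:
t = 1 (t = -4 + 5 = 1)
W(Y) = 1 + 2*Y**2 (W(Y) = (Y**2 + Y*Y) + 1 = (Y**2 + Y**2) + 1 = 2*Y**2 + 1 = 1 + 2*Y**2)
x(-4)*(W(1) - 45) = (-5*(-4))*((1 + 2*1**2) - 45) = 20*((1 + 2*1) - 45) = 20*((1 + 2) - 45) = 20*(3 - 45) = 20*(-42) = -840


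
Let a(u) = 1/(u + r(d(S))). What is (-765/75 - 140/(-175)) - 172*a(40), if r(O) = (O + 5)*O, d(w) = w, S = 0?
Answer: -137/10 ≈ -13.700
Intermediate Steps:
r(O) = O*(5 + O) (r(O) = (5 + O)*O = O*(5 + O))
a(u) = 1/u (a(u) = 1/(u + 0*(5 + 0)) = 1/(u + 0*5) = 1/(u + 0) = 1/u)
(-765/75 - 140/(-175)) - 172*a(40) = (-765/75 - 140/(-175)) - 172/40 = (-765*1/75 - 140*(-1/175)) - 172*1/40 = (-51/5 + ⅘) - 43/10 = -47/5 - 43/10 = -137/10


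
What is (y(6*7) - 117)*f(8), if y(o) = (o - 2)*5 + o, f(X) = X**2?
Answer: 8000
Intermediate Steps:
y(o) = -10 + 6*o (y(o) = (-2 + o)*5 + o = (-10 + 5*o) + o = -10 + 6*o)
(y(6*7) - 117)*f(8) = ((-10 + 6*(6*7)) - 117)*8**2 = ((-10 + 6*42) - 117)*64 = ((-10 + 252) - 117)*64 = (242 - 117)*64 = 125*64 = 8000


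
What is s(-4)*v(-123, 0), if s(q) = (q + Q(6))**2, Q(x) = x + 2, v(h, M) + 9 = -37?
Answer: -736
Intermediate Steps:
v(h, M) = -46 (v(h, M) = -9 - 37 = -46)
Q(x) = 2 + x
s(q) = (8 + q)**2 (s(q) = (q + (2 + 6))**2 = (q + 8)**2 = (8 + q)**2)
s(-4)*v(-123, 0) = (8 - 4)**2*(-46) = 4**2*(-46) = 16*(-46) = -736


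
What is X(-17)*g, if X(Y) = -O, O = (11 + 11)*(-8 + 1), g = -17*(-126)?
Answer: 329868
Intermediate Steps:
g = 2142
O = -154 (O = 22*(-7) = -154)
X(Y) = 154 (X(Y) = -1*(-154) = 154)
X(-17)*g = 154*2142 = 329868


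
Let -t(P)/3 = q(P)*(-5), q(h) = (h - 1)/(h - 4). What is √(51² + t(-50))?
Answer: √94146/6 ≈ 51.139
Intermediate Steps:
q(h) = (-1 + h)/(-4 + h)
t(P) = 15*(-1 + P)/(-4 + P) (t(P) = -3*(-1 + P)/(-4 + P)*(-5) = -(-15)*(-1 + P)/(-4 + P) = 15*(-1 + P)/(-4 + P))
√(51² + t(-50)) = √(51² + 15*(-1 - 50)/(-4 - 50)) = √(2601 + 15*(-51)/(-54)) = √(2601 + 15*(-1/54)*(-51)) = √(2601 + 85/6) = √(15691/6) = √94146/6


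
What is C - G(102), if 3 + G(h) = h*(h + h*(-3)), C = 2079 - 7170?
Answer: 15720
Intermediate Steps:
C = -5091
G(h) = -3 - 2*h² (G(h) = -3 + h*(h + h*(-3)) = -3 + h*(h - 3*h) = -3 + h*(-2*h) = -3 - 2*h²)
C - G(102) = -5091 - (-3 - 2*102²) = -5091 - (-3 - 2*10404) = -5091 - (-3 - 20808) = -5091 - 1*(-20811) = -5091 + 20811 = 15720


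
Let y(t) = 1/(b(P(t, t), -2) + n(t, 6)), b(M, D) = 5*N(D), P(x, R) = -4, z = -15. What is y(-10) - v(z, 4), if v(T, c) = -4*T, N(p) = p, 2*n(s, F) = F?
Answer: -421/7 ≈ -60.143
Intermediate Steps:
n(s, F) = F/2
b(M, D) = 5*D
y(t) = -1/7 (y(t) = 1/(5*(-2) + (1/2)*6) = 1/(-10 + 3) = 1/(-7) = -1/7)
y(-10) - v(z, 4) = -1/7 - (-4)*(-15) = -1/7 - 1*60 = -1/7 - 60 = -421/7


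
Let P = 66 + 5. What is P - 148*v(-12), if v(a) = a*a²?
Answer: 255815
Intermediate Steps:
P = 71
v(a) = a³
P - 148*v(-12) = 71 - 148*(-12)³ = 71 - 148*(-1728) = 71 + 255744 = 255815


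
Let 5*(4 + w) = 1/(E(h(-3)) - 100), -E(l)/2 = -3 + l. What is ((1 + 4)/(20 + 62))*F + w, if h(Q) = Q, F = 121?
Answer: 60899/18040 ≈ 3.3758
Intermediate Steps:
E(l) = 6 - 2*l (E(l) = -2*(-3 + l) = 6 - 2*l)
w = -1761/440 (w = -4 + 1/(5*((6 - 2*(-3)) - 100)) = -4 + 1/(5*((6 + 6) - 100)) = -4 + 1/(5*(12 - 100)) = -4 + (⅕)/(-88) = -4 + (⅕)*(-1/88) = -4 - 1/440 = -1761/440 ≈ -4.0023)
((1 + 4)/(20 + 62))*F + w = ((1 + 4)/(20 + 62))*121 - 1761/440 = (5/82)*121 - 1761/440 = 605/82 - 1761/440 = 60899/18040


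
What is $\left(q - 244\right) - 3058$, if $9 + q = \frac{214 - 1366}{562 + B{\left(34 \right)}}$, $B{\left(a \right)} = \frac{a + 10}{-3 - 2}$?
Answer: $- \frac{1527331}{461} \approx -3313.1$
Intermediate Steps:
$B{\left(a \right)} = -2 - \frac{a}{5}$ ($B{\left(a \right)} = \frac{10 + a}{-5} = \left(10 + a\right) \left(- \frac{1}{5}\right) = -2 - \frac{a}{5}$)
$q = - \frac{5109}{461}$ ($q = -9 + \frac{214 - 1366}{562 - \frac{44}{5}} = -9 - \frac{1152}{562 - \frac{44}{5}} = -9 - \frac{1152}{\frac{2766}{5}} = -9 - \frac{960}{461} = - \frac{5109}{461} \approx -11.082$)
$\left(q - 244\right) - 3058 = \left(- \frac{5109}{461} - 244\right) - 3058 = - \frac{117593}{461} - 3058 = - \frac{1527331}{461}$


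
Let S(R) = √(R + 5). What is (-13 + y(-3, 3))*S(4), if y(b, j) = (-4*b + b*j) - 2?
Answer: -36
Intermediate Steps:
y(b, j) = -2 - 4*b + b*j
S(R) = √(5 + R)
(-13 + y(-3, 3))*S(4) = (-13 + (-2 - 4*(-3) - 3*3))*√(5 + 4) = (-13 + (-2 + 12 - 9))*√9 = (-13 + 1)*3 = -12*3 = -36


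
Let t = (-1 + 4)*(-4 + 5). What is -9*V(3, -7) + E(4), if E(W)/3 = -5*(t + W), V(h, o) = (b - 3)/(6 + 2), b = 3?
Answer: -105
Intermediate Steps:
V(h, o) = 0 (V(h, o) = (3 - 3)/(6 + 2) = 0/8 = 0*(⅛) = 0)
t = 3 (t = 3*1 = 3)
E(W) = -45 - 15*W (E(W) = 3*(-5*(3 + W)) = 3*(-15 - 5*W) = -45 - 15*W)
-9*V(3, -7) + E(4) = -9*0 + (-45 - 15*4) = 0 + (-45 - 60) = 0 - 105 = -105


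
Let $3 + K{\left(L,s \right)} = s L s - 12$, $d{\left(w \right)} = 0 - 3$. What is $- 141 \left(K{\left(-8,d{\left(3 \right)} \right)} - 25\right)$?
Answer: $15792$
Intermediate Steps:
$d{\left(w \right)} = -3$ ($d{\left(w \right)} = 0 - 3 = -3$)
$K{\left(L,s \right)} = -15 + L s^{2}$ ($K{\left(L,s \right)} = -3 + \left(s L s - 12\right) = -3 + \left(L s s - 12\right) = -3 + \left(L s^{2} - 12\right) = -3 + \left(-12 + L s^{2}\right) = -15 + L s^{2}$)
$- 141 \left(K{\left(-8,d{\left(3 \right)} \right)} - 25\right) = - 141 \left(\left(-15 - 8 \left(-3\right)^{2}\right) - 25\right) = - 141 \left(\left(-15 - 72\right) - 25\right) = - 141 \left(-87 - 25\right) = \left(-141\right) \left(-112\right) = 15792$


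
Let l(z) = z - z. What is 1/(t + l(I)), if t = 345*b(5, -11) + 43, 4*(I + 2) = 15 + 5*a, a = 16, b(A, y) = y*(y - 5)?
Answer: 1/60763 ≈ 1.6457e-5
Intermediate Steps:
b(A, y) = y*(-5 + y)
I = 87/4 (I = -2 + (15 + 5*16)/4 = -2 + (15 + 80)/4 = -2 + (¼)*95 = -2 + 95/4 = 87/4 ≈ 21.750)
l(z) = 0
t = 60763 (t = 345*(-11*(-5 - 11)) + 43 = 345*(-11*(-16)) + 43 = 345*176 + 43 = 60720 + 43 = 60763)
1/(t + l(I)) = 1/(60763 + 0) = 1/60763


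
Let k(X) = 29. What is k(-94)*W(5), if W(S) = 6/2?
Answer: 87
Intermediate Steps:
W(S) = 3 (W(S) = 6*(1/2) = 3)
k(-94)*W(5) = 29*3 = 87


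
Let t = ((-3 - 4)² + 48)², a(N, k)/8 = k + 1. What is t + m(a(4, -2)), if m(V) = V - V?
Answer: 9409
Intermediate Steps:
a(N, k) = 8 + 8*k (a(N, k) = 8*(k + 1) = 8*(1 + k) = 8 + 8*k)
m(V) = 0
t = 9409 (t = ((-7)² + 48)² = (49 + 48)² = 97² = 9409)
t + m(a(4, -2)) = 9409 + 0 = 9409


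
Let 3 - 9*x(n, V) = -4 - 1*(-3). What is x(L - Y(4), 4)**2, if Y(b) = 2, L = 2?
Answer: 16/81 ≈ 0.19753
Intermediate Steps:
x(n, V) = 4/9 (x(n, V) = 1/3 - (-4 - 1*(-3))/9 = 1/3 - (-4 + 3)/9 = 1/3 - 1/9*(-1) = 1/3 + 1/9 = 4/9)
x(L - Y(4), 4)**2 = (4/9)**2 = 16/81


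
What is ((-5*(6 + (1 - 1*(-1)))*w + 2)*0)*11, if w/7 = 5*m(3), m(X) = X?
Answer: 0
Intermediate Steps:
w = 105 (w = 7*(5*3) = 7*15 = 105)
((-5*(6 + (1 - 1*(-1)))*w + 2)*0)*11 = ((-5*(6 + (1 - 1*(-1)))*105 + 2)*0)*11 = ((-5*(6 + (1 + 1))*105 + 2)*0)*11 = ((-5*(6 + 2)*105 + 2)*0)*11 = ((-40*105 + 2)*0)*11 = ((-5*840 + 2)*0)*11 = ((-4200 + 2)*0)*11 = -4198*0*11 = 0*11 = 0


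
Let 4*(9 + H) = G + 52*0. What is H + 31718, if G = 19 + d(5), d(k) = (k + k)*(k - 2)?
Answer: 126885/4 ≈ 31721.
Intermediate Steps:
d(k) = 2*k*(-2 + k) (d(k) = (2*k)*(-2 + k) = 2*k*(-2 + k))
G = 49 (G = 19 + 2*5*(-2 + 5) = 19 + 2*5*3 = 19 + 30 = 49)
H = 13/4 (H = -9 + (49 + 52*0)/4 = -9 + (49 + 0)/4 = -9 + (1/4)*49 = -9 + 49/4 = 13/4 ≈ 3.2500)
H + 31718 = 13/4 + 31718 = 126885/4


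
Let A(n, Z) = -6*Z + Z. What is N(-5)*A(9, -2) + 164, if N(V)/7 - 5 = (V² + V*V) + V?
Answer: 3664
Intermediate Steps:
A(n, Z) = -5*Z
N(V) = 35 + 7*V + 14*V² (N(V) = 35 + 7*((V² + V*V) + V) = 35 + 7*((V² + V²) + V) = 35 + 7*(2*V² + V) = 35 + 7*(V + 2*V²) = 35 + (7*V + 14*V²) = 35 + 7*V + 14*V²)
N(-5)*A(9, -2) + 164 = (35 + 7*(-5) + 14*(-5)²)*(-5*(-2)) + 164 = (35 - 35 + 14*25)*10 + 164 = (35 - 35 + 350)*10 + 164 = 350*10 + 164 = 3500 + 164 = 3664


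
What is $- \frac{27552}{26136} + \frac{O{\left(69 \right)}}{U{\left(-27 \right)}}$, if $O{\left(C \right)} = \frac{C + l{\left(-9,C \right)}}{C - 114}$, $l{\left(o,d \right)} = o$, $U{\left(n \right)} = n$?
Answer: $- \frac{9848}{9801} \approx -1.0048$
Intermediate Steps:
$O{\left(C \right)} = \frac{-9 + C}{-114 + C}$ ($O{\left(C \right)} = \frac{C - 9}{C - 114} = \frac{-9 + C}{-114 + C}$)
$- \frac{27552}{26136} + \frac{O{\left(69 \right)}}{U{\left(-27 \right)}} = - \frac{27552}{26136} + \frac{\frac{1}{-114 + 69} \left(-9 + 69\right)}{-27} = \left(-27552\right) \frac{1}{26136} + \frac{1}{-45} \cdot 60 \left(- \frac{1}{27}\right) = - \frac{1148}{1089} + \left(- \frac{1}{45}\right) 60 \left(- \frac{1}{27}\right) = - \frac{1148}{1089} - - \frac{4}{81} = - \frac{1148}{1089} + \frac{4}{81} = - \frac{9848}{9801}$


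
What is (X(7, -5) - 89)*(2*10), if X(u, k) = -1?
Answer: -1800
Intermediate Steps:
(X(7, -5) - 89)*(2*10) = (-1 - 89)*(2*10) = -90*20 = -1800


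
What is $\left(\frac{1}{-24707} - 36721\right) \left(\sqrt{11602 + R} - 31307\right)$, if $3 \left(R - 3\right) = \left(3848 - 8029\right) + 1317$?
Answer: $\frac{28403768772636}{24707} - \frac{302421916 \sqrt{95853}}{24707} \approx 1.1458 \cdot 10^{9}$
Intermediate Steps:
$R = - \frac{2855}{3}$ ($R = 3 + \frac{\left(3848 - 8029\right) + 1317}{3} = 3 + \frac{-4181 + 1317}{3} = 3 + \frac{1}{3} \left(-2864\right) = 3 - \frac{2864}{3} = - \frac{2855}{3} \approx -951.67$)
$\left(\frac{1}{-24707} - 36721\right) \left(\sqrt{11602 + R} - 31307\right) = \left(\frac{1}{-24707} - 36721\right) \left(\sqrt{11602 - \frac{2855}{3}} - 31307\right) = \left(- \frac{1}{24707} - 36721\right) \left(\sqrt{\frac{31951}{3}} - 31307\right) = - \frac{907265748 \left(\frac{\sqrt{95853}}{3} - 31307\right)}{24707} = - \frac{907265748 \left(-31307 + \frac{\sqrt{95853}}{3}\right)}{24707} = \frac{28403768772636}{24707} - \frac{302421916 \sqrt{95853}}{24707}$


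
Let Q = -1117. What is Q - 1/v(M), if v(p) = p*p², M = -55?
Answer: -185840874/166375 ≈ -1117.0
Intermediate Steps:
v(p) = p³
Q - 1/v(M) = -1117 - 1/((-55)³) = -1117 - 1/(-166375) = -1117 - 1*(-1/166375) = -1117 + 1/166375 = -185840874/166375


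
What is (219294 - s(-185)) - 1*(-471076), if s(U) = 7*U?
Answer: 691665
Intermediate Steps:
(219294 - s(-185)) - 1*(-471076) = (219294 - 7*(-185)) - 1*(-471076) = (219294 - 1*(-1295)) + 471076 = (219294 + 1295) + 471076 = 220589 + 471076 = 691665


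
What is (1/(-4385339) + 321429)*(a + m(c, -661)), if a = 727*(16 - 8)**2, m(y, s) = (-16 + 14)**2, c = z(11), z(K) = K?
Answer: 65590349922636760/4385339 ≈ 1.4957e+10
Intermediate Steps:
c = 11
m(y, s) = 4 (m(y, s) = (-2)**2 = 4)
a = 46528 (a = 727*8**2 = 727*64 = 46528)
(1/(-4385339) + 321429)*(a + m(c, -661)) = (1/(-4385339) + 321429)*(46528 + 4) = (-1/4385339 + 321429)*46532 = (1409575129430/4385339)*46532 = 65590349922636760/4385339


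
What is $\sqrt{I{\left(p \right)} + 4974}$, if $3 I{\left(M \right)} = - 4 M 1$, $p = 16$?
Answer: $\frac{\sqrt{44574}}{3} \approx 70.375$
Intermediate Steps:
$I{\left(M \right)} = - \frac{4 M}{3}$ ($I{\left(M \right)} = \frac{- 4 M 1}{3} = \frac{\left(-4\right) M}{3} = - \frac{4 M}{3}$)
$\sqrt{I{\left(p \right)} + 4974} = \sqrt{\left(- \frac{4}{3}\right) 16 + 4974} = \sqrt{- \frac{64}{3} + 4974} = \sqrt{\frac{14858}{3}} = \frac{\sqrt{44574}}{3}$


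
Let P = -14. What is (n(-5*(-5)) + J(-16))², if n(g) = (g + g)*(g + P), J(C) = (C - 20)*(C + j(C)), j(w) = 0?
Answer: 1267876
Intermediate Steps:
J(C) = C*(-20 + C) (J(C) = (C - 20)*(C + 0) = (-20 + C)*C = C*(-20 + C))
n(g) = 2*g*(-14 + g) (n(g) = (g + g)*(g - 14) = (2*g)*(-14 + g) = 2*g*(-14 + g))
(n(-5*(-5)) + J(-16))² = (2*(-5*(-5))*(-14 - 5*(-5)) - 16*(-20 - 16))² = (2*25*(-14 + 25) - 16*(-36))² = (2*25*11 + 576)² = (550 + 576)² = 1126² = 1267876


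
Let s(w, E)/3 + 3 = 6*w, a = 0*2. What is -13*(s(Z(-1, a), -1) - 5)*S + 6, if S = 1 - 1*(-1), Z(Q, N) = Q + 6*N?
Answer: 838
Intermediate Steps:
a = 0
s(w, E) = -9 + 18*w (s(w, E) = -9 + 3*(6*w) = -9 + 18*w)
S = 2 (S = 1 + 1 = 2)
-13*(s(Z(-1, a), -1) - 5)*S + 6 = -13*((-9 + 18*(-1 + 6*0)) - 5)*2 + 6 = -13*((-9 + 18*(-1 + 0)) - 5)*2 + 6 = -13*((-9 + 18*(-1)) - 5)*2 + 6 = -13*((-9 - 18) - 5)*2 + 6 = -13*(-27 - 5)*2 + 6 = -(-416)*2 + 6 = -13*(-64) + 6 = 832 + 6 = 838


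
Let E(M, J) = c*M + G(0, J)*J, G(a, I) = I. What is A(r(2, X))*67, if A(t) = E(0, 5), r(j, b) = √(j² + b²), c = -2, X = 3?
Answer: 1675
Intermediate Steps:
r(j, b) = √(b² + j²)
E(M, J) = J² - 2*M (E(M, J) = -2*M + J*J = -2*M + J² = J² - 2*M)
A(t) = 25 (A(t) = 5² - 2*0 = 25 + 0 = 25)
A(r(2, X))*67 = 25*67 = 1675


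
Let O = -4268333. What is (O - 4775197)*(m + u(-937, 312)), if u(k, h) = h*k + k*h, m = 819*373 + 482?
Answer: 2520603638070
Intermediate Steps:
m = 305969 (m = 305487 + 482 = 305969)
u(k, h) = 2*h*k (u(k, h) = h*k + h*k = 2*h*k)
(O - 4775197)*(m + u(-937, 312)) = (-4268333 - 4775197)*(305969 + 2*312*(-937)) = -9043530*(305969 - 584688) = -9043530*(-278719) = 2520603638070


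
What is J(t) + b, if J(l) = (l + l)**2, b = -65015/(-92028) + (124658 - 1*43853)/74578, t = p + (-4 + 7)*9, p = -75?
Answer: 31632063865477/3431632092 ≈ 9217.8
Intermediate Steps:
t = -48 (t = -75 + (-4 + 7)*9 = -75 + 3*9 = -75 + 27 = -48)
b = 6142505605/3431632092 (b = -65015*(-1/92028) + (124658 - 43853)*(1/74578) = 65015/92028 + 80805*(1/74578) = 65015/92028 + 80805/74578 = 6142505605/3431632092 ≈ 1.7900)
J(l) = 4*l**2 (J(l) = (2*l)**2 = 4*l**2)
J(t) + b = 4*(-48)**2 + 6142505605/3431632092 = 4*2304 + 6142505605/3431632092 = 9216 + 6142505605/3431632092 = 31632063865477/3431632092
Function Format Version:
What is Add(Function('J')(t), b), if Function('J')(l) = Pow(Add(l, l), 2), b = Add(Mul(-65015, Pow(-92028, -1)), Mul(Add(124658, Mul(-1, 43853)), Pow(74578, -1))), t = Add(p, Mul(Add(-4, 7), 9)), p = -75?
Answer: Rational(31632063865477, 3431632092) ≈ 9217.8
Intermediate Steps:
t = -48 (t = Add(-75, Mul(Add(-4, 7), 9)) = Add(-75, Mul(3, 9)) = Add(-75, 27) = -48)
b = Rational(6142505605, 3431632092) (b = Add(Mul(-65015, Rational(-1, 92028)), Mul(Add(124658, -43853), Rational(1, 74578))) = Add(Rational(65015, 92028), Mul(80805, Rational(1, 74578))) = Add(Rational(65015, 92028), Rational(80805, 74578)) = Rational(6142505605, 3431632092) ≈ 1.7900)
Function('J')(l) = Mul(4, Pow(l, 2)) (Function('J')(l) = Pow(Mul(2, l), 2) = Mul(4, Pow(l, 2)))
Add(Function('J')(t), b) = Add(Mul(4, Pow(-48, 2)), Rational(6142505605, 3431632092)) = Add(Mul(4, 2304), Rational(6142505605, 3431632092)) = Add(9216, Rational(6142505605, 3431632092)) = Rational(31632063865477, 3431632092)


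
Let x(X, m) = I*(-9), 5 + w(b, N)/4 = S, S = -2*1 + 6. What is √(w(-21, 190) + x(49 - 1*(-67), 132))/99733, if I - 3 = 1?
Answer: 2*I*√10/99733 ≈ 6.3415e-5*I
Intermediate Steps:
I = 4 (I = 3 + 1 = 4)
S = 4 (S = -2 + 6 = 4)
w(b, N) = -4 (w(b, N) = -20 + 4*4 = -20 + 16 = -4)
x(X, m) = -36 (x(X, m) = 4*(-9) = -36)
√(w(-21, 190) + x(49 - 1*(-67), 132))/99733 = √(-4 - 36)/99733 = √(-40)*(1/99733) = (2*I*√10)*(1/99733) = 2*I*√10/99733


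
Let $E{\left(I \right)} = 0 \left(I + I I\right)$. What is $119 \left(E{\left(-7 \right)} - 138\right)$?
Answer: $-16422$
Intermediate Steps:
$E{\left(I \right)} = 0$ ($E{\left(I \right)} = 0 \left(I + I^{2}\right) = 0$)
$119 \left(E{\left(-7 \right)} - 138\right) = 119 \left(0 - 138\right) = 119 \left(-138\right) = -16422$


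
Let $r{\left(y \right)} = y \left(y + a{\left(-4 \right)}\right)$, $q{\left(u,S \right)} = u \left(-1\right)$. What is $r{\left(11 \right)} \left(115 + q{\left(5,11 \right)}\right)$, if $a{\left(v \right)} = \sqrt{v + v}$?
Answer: $13310 + 2420 i \sqrt{2} \approx 13310.0 + 3422.4 i$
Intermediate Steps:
$q{\left(u,S \right)} = - u$
$a{\left(v \right)} = \sqrt{2} \sqrt{v}$ ($a{\left(v \right)} = \sqrt{2 v} = \sqrt{2} \sqrt{v}$)
$r{\left(y \right)} = y \left(y + 2 i \sqrt{2}\right)$ ($r{\left(y \right)} = y \left(y + \sqrt{2} \sqrt{-4}\right) = y \left(y + \sqrt{2} \cdot 2 i\right) = y \left(y + 2 i \sqrt{2}\right)$)
$r{\left(11 \right)} \left(115 + q{\left(5,11 \right)}\right) = 11 \left(11 + 2 i \sqrt{2}\right) \left(115 - 5\right) = \left(121 + 22 i \sqrt{2}\right) \left(115 - 5\right) = \left(121 + 22 i \sqrt{2}\right) 110 = 13310 + 2420 i \sqrt{2}$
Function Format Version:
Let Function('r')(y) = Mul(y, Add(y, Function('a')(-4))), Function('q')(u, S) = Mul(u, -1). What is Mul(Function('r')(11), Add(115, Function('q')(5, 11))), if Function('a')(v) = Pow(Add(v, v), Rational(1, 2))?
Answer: Add(13310, Mul(2420, I, Pow(2, Rational(1, 2)))) ≈ Add(13310., Mul(3422.4, I))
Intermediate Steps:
Function('q')(u, S) = Mul(-1, u)
Function('a')(v) = Mul(Pow(2, Rational(1, 2)), Pow(v, Rational(1, 2))) (Function('a')(v) = Pow(Mul(2, v), Rational(1, 2)) = Mul(Pow(2, Rational(1, 2)), Pow(v, Rational(1, 2))))
Function('r')(y) = Mul(y, Add(y, Mul(2, I, Pow(2, Rational(1, 2))))) (Function('r')(y) = Mul(y, Add(y, Mul(Pow(2, Rational(1, 2)), Pow(-4, Rational(1, 2))))) = Mul(y, Add(y, Mul(Pow(2, Rational(1, 2)), Mul(2, I)))) = Mul(y, Add(y, Mul(2, I, Pow(2, Rational(1, 2))))))
Mul(Function('r')(11), Add(115, Function('q')(5, 11))) = Mul(Mul(11, Add(11, Mul(2, I, Pow(2, Rational(1, 2))))), Add(115, Mul(-1, 5))) = Mul(Add(121, Mul(22, I, Pow(2, Rational(1, 2)))), Add(115, -5)) = Mul(Add(121, Mul(22, I, Pow(2, Rational(1, 2)))), 110) = Add(13310, Mul(2420, I, Pow(2, Rational(1, 2))))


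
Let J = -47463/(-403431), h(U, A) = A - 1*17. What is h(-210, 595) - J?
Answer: 77711885/134477 ≈ 577.88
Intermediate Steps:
h(U, A) = -17 + A (h(U, A) = A - 17 = -17 + A)
J = 15821/134477 (J = -47463*(-1/403431) = 15821/134477 ≈ 0.11765)
h(-210, 595) - J = (-17 + 595) - 1*15821/134477 = 578 - 15821/134477 = 77711885/134477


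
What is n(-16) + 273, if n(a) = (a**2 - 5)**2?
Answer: 63274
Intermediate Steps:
n(a) = (-5 + a**2)**2
n(-16) + 273 = (-5 + (-16)**2)**2 + 273 = (-5 + 256)**2 + 273 = 251**2 + 273 = 63001 + 273 = 63274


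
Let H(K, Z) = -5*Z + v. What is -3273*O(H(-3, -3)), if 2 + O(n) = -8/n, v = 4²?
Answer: 229110/31 ≈ 7390.6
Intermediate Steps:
v = 16
H(K, Z) = 16 - 5*Z (H(K, Z) = -5*Z + 16 = 16 - 5*Z)
O(n) = -2 - 8/n
-3273*O(H(-3, -3)) = -3273*(-2 - 8/(16 - 5*(-3))) = -3273*(-2 - 8/(16 + 15)) = -3273*(-2 - 8/31) = -3273*(-70/31) = 229110/31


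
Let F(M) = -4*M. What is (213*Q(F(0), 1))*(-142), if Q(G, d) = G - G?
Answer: 0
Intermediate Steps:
Q(G, d) = 0
(213*Q(F(0), 1))*(-142) = (213*0)*(-142) = 0*(-142) = 0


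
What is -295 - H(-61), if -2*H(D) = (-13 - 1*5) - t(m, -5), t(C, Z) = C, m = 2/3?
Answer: -913/3 ≈ -304.33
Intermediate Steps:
m = ⅔ (m = 2*(⅓) = ⅔ ≈ 0.66667)
H(D) = 28/3 (H(D) = -((-13 - 1*5) - 1*⅔)/2 = -((-13 - 5) - ⅔)/2 = -(-18 - ⅔)/2 = -½*(-56/3) = 28/3)
-295 - H(-61) = -295 - 1*28/3 = -295 - 28/3 = -913/3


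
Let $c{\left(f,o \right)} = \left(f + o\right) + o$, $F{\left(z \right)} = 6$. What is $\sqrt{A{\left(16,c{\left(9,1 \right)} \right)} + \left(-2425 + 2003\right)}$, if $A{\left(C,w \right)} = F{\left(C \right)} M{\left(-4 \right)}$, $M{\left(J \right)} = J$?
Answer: $i \sqrt{446} \approx 21.119 i$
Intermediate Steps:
$c{\left(f,o \right)} = f + 2 o$
$A{\left(C,w \right)} = -24$ ($A{\left(C,w \right)} = 6 \left(-4\right) = -24$)
$\sqrt{A{\left(16,c{\left(9,1 \right)} \right)} + \left(-2425 + 2003\right)} = \sqrt{-24 + \left(-2425 + 2003\right)} = \sqrt{-24 - 422} = \sqrt{-446} = i \sqrt{446}$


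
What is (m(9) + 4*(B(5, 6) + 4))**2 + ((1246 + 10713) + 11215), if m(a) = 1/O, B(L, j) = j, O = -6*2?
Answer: 3566497/144 ≈ 24767.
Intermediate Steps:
O = -12
m(a) = -1/12 (m(a) = 1/(-12) = -1/12)
(m(9) + 4*(B(5, 6) + 4))**2 + ((1246 + 10713) + 11215) = (-1/12 + 4*(6 + 4))**2 + ((1246 + 10713) + 11215) = (-1/12 + 4*10)**2 + (11959 + 11215) = (-1/12 + 40)**2 + 23174 = (479/12)**2 + 23174 = 229441/144 + 23174 = 3566497/144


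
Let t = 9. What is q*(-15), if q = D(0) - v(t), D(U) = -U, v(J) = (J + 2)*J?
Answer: 1485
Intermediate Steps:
v(J) = J*(2 + J) (v(J) = (2 + J)*J = J*(2 + J))
q = -99 (q = -1*0 - 9*(2 + 9) = 0 - 9*11 = 0 - 1*99 = 0 - 99 = -99)
q*(-15) = -99*(-15) = 1485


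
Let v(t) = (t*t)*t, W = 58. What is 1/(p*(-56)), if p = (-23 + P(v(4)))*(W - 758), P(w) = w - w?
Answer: -1/901600 ≈ -1.1091e-6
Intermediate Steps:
v(t) = t**3 (v(t) = t**2*t = t**3)
P(w) = 0
p = 16100 (p = (-23 + 0)*(58 - 758) = -23*(-700) = 16100)
1/(p*(-56)) = 1/(16100*(-56)) = 1/(-901600) = -1/901600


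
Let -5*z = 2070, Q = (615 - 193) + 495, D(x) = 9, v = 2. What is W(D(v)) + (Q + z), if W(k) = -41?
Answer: 462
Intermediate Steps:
Q = 917 (Q = 422 + 495 = 917)
z = -414 (z = -⅕*2070 = -414)
W(D(v)) + (Q + z) = -41 + (917 - 414) = -41 + 503 = 462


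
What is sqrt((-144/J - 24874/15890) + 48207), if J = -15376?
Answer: sqrt(2924201381003035)/246295 ≈ 219.56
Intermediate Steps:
sqrt((-144/J - 24874/15890) + 48207) = sqrt((-144/(-15376) - 24874/15890) + 48207) = sqrt((-144*(-1/15376) - 24874*1/15890) + 48207) = sqrt((9/961 - 12437/7945) + 48207) = sqrt(-11880452/7635145 + 48207) = sqrt(368055554563/7635145) = sqrt(2924201381003035)/246295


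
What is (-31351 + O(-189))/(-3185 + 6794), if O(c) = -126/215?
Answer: -6740591/775935 ≈ -8.6871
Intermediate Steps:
O(c) = -126/215 (O(c) = -126*1/215 = -126/215)
(-31351 + O(-189))/(-3185 + 6794) = (-31351 - 126/215)/(-3185 + 6794) = -6740591/215/3609 = -6740591/215*1/3609 = -6740591/775935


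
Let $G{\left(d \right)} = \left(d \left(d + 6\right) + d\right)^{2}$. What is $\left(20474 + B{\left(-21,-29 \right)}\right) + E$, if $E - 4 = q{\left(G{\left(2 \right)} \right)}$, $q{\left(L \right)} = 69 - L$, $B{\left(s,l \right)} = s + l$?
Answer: $20173$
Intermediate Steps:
$G{\left(d \right)} = \left(d + d \left(6 + d\right)\right)^{2}$ ($G{\left(d \right)} = \left(d \left(6 + d\right) + d\right)^{2} = \left(d + d \left(6 + d\right)\right)^{2}$)
$B{\left(s,l \right)} = l + s$
$E = -251$ ($E = 4 + \left(69 - 2^{2} \left(7 + 2\right)^{2}\right) = 4 + \left(69 - 4 \cdot 9^{2}\right) = 4 + \left(69 - 4 \cdot 81\right) = 4 + \left(69 - 324\right) = 4 - 255 = -251$)
$\left(20474 + B{\left(-21,-29 \right)}\right) + E = \left(20474 - 50\right) - 251 = 20424 - 251 = 20173$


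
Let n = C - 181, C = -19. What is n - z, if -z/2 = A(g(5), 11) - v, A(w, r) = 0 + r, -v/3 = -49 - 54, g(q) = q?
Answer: -796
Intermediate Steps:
v = 309 (v = -3*(-49 - 54) = -3*(-103) = 309)
A(w, r) = r
z = 596 (z = -2*(11 - 1*309) = -2*(11 - 309) = -2*(-298) = 596)
n = -200 (n = -19 - 181 = -200)
n - z = -200 - 1*596 = -200 - 596 = -796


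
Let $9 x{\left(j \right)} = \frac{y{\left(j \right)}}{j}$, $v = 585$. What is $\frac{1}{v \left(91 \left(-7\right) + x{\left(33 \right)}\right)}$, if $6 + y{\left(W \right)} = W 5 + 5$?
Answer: $- \frac{33}{12286625} \approx -2.6858 \cdot 10^{-6}$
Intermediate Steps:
$y{\left(W \right)} = -1 + 5 W$ ($y{\left(W \right)} = -6 + \left(W 5 + 5\right) = -6 + \left(5 W + 5\right) = -6 + \left(5 + 5 W\right) = -1 + 5 W$)
$x{\left(j \right)} = \frac{-1 + 5 j}{9 j}$ ($x{\left(j \right)} = \frac{\left(-1 + 5 j\right) \frac{1}{j}}{9} = \frac{\frac{1}{j} \left(-1 + 5 j\right)}{9} = \frac{-1 + 5 j}{9 j}$)
$\frac{1}{v \left(91 \left(-7\right) + x{\left(33 \right)}\right)} = \frac{1}{585 \left(91 \left(-7\right) + \frac{-1 + 5 \cdot 33}{9 \cdot 33}\right)} = \frac{1}{585 \left(-637 + \frac{1}{9} \cdot \frac{1}{33} \left(-1 + 165\right)\right)} = \frac{1}{585 \left(-637 + \frac{1}{9} \cdot \frac{1}{33} \cdot 164\right)} = \frac{1}{585 \left(-637 + \frac{164}{297}\right)} = \frac{1}{585 \left(- \frac{189025}{297}\right)} = \frac{1}{585} \left(- \frac{297}{189025}\right) = - \frac{33}{12286625}$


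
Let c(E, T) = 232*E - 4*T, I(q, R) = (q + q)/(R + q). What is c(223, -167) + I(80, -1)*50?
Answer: 4147916/79 ≈ 52505.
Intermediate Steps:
I(q, R) = 2*q/(R + q) (I(q, R) = (2*q)/(R + q) = 2*q/(R + q))
c(E, T) = -4*T + 232*E
c(223, -167) + I(80, -1)*50 = (-4*(-167) + 232*223) + (2*80/(-1 + 80))*50 = (668 + 51736) + (2*80/79)*50 = 52404 + (2*80*(1/79))*50 = 52404 + (160/79)*50 = 52404 + 8000/79 = 4147916/79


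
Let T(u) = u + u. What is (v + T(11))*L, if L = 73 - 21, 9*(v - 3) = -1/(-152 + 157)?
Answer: 58448/45 ≈ 1298.8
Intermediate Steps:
T(u) = 2*u
v = 134/45 (v = 3 + (-1/(-152 + 157))/9 = 3 + (-1/5)/9 = 3 + (-1*⅕)/9 = 3 + (⅑)*(-⅕) = 3 - 1/45 = 134/45 ≈ 2.9778)
L = 52
(v + T(11))*L = (134/45 + 2*11)*52 = (134/45 + 22)*52 = (1124/45)*52 = 58448/45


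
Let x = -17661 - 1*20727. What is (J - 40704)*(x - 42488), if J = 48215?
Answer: -607459636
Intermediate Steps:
x = -38388 (x = -17661 - 20727 = -38388)
(J - 40704)*(x - 42488) = (48215 - 40704)*(-38388 - 42488) = 7511*(-80876) = -607459636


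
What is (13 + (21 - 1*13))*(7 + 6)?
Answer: 273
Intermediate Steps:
(13 + (21 - 1*13))*(7 + 6) = (13 + (21 - 13))*13 = (13 + 8)*13 = 21*13 = 273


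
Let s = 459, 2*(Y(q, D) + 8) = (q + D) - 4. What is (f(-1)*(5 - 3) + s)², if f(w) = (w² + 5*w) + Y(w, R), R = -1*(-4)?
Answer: 188356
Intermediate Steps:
R = 4
Y(q, D) = -10 + D/2 + q/2 (Y(q, D) = -8 + ((q + D) - 4)/2 = -8 + ((D + q) - 4)/2 = -8 + (-4 + D + q)/2 = -8 + (-2 + D/2 + q/2) = -10 + D/2 + q/2)
f(w) = -8 + w² + 11*w/2 (f(w) = (w² + 5*w) + (-10 + (½)*4 + w/2) = (w² + 5*w) + (-10 + 2 + w/2) = (w² + 5*w) + (-8 + w/2) = -8 + w² + 11*w/2)
(f(-1)*(5 - 3) + s)² = ((-8 + (-1)² + (11/2)*(-1))*(5 - 3) + 459)² = ((-8 + 1 - 11/2)*2 + 459)² = (-25/2*2 + 459)² = (-25 + 459)² = 434² = 188356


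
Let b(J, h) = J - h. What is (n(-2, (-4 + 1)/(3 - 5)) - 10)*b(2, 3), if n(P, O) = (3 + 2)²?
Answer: -15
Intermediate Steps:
n(P, O) = 25 (n(P, O) = 5² = 25)
(n(-2, (-4 + 1)/(3 - 5)) - 10)*b(2, 3) = (25 - 10)*(2 - 1*3) = 15*(2 - 3) = 15*(-1) = -15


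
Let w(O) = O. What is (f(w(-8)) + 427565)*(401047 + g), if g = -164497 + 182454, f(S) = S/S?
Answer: 179151864264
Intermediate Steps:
f(S) = 1
g = 17957
(f(w(-8)) + 427565)*(401047 + g) = (1 + 427565)*(401047 + 17957) = 427566*419004 = 179151864264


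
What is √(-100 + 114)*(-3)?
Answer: -3*√14 ≈ -11.225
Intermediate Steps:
√(-100 + 114)*(-3) = √14*(-3) = -3*√14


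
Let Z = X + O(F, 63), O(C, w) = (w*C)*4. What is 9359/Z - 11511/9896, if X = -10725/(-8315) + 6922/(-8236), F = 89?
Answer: -1133774561212933/1519978788149624 ≈ -0.74591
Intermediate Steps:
O(C, w) = 4*C*w (O(C, w) = (C*w)*4 = 4*C*w)
X = 3077467/6848234 (X = -10725*(-1/8315) + 6922*(-1/8236) = 2145/1663 - 3461/4118 = 3077467/6848234 ≈ 0.44938)
Z = 153595269619/6848234 (Z = 3077467/6848234 + 4*89*63 = 3077467/6848234 + 22428 = 153595269619/6848234 ≈ 22428.)
9359/Z - 11511/9896 = 9359/(153595269619/6848234) - 11511/9896 = 9359*(6848234/153595269619) - 11511*1/9896 = 64092622006/153595269619 - 11511/9896 = -1133774561212933/1519978788149624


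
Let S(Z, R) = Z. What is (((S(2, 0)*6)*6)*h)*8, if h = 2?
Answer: 1152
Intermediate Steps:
(((S(2, 0)*6)*6)*h)*8 = (((2*6)*6)*2)*8 = ((12*6)*2)*8 = (72*2)*8 = 144*8 = 1152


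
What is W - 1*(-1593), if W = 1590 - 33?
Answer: 3150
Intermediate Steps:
W = 1557
W - 1*(-1593) = 1557 - 1*(-1593) = 1557 + 1593 = 3150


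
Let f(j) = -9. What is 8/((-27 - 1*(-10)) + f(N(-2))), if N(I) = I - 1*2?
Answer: -4/13 ≈ -0.30769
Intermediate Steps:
N(I) = -2 + I (N(I) = I - 2 = -2 + I)
8/((-27 - 1*(-10)) + f(N(-2))) = 8/((-27 - 1*(-10)) - 9) = 8/((-27 + 10) - 9) = 8/(-17 - 9) = 8/(-26) = 8*(-1/26) = -4/13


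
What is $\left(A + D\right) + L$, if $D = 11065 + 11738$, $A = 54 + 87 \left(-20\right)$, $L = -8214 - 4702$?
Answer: $8201$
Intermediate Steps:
$L = -12916$ ($L = -8214 - 4702 = -12916$)
$A = -1686$ ($A = 54 - 1740 = -1686$)
$D = 22803$
$\left(A + D\right) + L = \left(-1686 + 22803\right) - 12916 = 21117 - 12916 = 8201$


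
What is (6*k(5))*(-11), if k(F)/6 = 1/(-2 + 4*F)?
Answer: -22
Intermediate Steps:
k(F) = 6/(-2 + 4*F)
(6*k(5))*(-11) = (6*(3/(-1 + 2*5)))*(-11) = (6*(3/(-1 + 10)))*(-11) = (6*(3/9))*(-11) = (6*(3*(⅑)))*(-11) = (6*(⅓))*(-11) = 2*(-11) = -22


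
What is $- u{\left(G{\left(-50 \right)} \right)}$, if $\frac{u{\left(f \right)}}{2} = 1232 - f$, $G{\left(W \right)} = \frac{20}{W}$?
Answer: $- \frac{12324}{5} \approx -2464.8$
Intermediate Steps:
$u{\left(f \right)} = 2464 - 2 f$ ($u{\left(f \right)} = 2 \left(1232 - f\right) = 2464 - 2 f$)
$- u{\left(G{\left(-50 \right)} \right)} = - (2464 - 2 \frac{20}{-50}) = - (2464 - 2 \cdot 20 \left(- \frac{1}{50}\right)) = - (2464 - - \frac{4}{5}) = - (2464 + \frac{4}{5}) = \left(-1\right) \frac{12324}{5} = - \frac{12324}{5}$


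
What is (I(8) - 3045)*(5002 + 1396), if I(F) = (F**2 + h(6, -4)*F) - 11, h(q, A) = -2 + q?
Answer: -18938080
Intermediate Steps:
I(F) = -11 + F**2 + 4*F (I(F) = (F**2 + (-2 + 6)*F) - 11 = (F**2 + 4*F) - 11 = -11 + F**2 + 4*F)
(I(8) - 3045)*(5002 + 1396) = ((-11 + 8**2 + 4*8) - 3045)*(5002 + 1396) = ((-11 + 64 + 32) - 3045)*6398 = (85 - 3045)*6398 = -2960*6398 = -18938080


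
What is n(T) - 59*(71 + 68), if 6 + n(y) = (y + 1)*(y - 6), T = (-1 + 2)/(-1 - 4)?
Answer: -205299/25 ≈ -8212.0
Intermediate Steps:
T = -1/5 (T = 1/(-5) = 1*(-1/5) = -1/5 ≈ -0.20000)
n(y) = -6 + (1 + y)*(-6 + y) (n(y) = -6 + (y + 1)*(y - 6) = -6 + (1 + y)*(-6 + y))
n(T) - 59*(71 + 68) = (-12 + (-1/5)**2 - 5*(-1/5)) - 59*(71 + 68) = (-12 + 1/25 + 1) - 59*139 = -274/25 - 8201 = -205299/25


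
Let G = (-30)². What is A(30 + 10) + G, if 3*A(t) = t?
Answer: 2740/3 ≈ 913.33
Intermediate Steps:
A(t) = t/3
G = 900
A(30 + 10) + G = (30 + 10)/3 + 900 = (⅓)*40 + 900 = 40/3 + 900 = 2740/3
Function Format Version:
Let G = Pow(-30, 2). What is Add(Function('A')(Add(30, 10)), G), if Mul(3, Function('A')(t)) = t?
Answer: Rational(2740, 3) ≈ 913.33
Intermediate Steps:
Function('A')(t) = Mul(Rational(1, 3), t)
G = 900
Add(Function('A')(Add(30, 10)), G) = Add(Mul(Rational(1, 3), Add(30, 10)), 900) = Add(Mul(Rational(1, 3), 40), 900) = Add(Rational(40, 3), 900) = Rational(2740, 3)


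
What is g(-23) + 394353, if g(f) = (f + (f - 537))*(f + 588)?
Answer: 64958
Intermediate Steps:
g(f) = (-537 + 2*f)*(588 + f) (g(f) = (f + (-537 + f))*(588 + f) = (-537 + 2*f)*(588 + f))
g(-23) + 394353 = (-315756 + 2*(-23)² + 639*(-23)) + 394353 = (-315756 + 2*529 - 14697) + 394353 = (-315756 + 1058 - 14697) + 394353 = -329395 + 394353 = 64958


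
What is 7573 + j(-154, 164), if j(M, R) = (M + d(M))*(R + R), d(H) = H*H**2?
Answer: -1197985531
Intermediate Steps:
d(H) = H**3
j(M, R) = 2*R*(M + M**3) (j(M, R) = (M + M**3)*(R + R) = (M + M**3)*(2*R) = 2*R*(M + M**3))
7573 + j(-154, 164) = 7573 + 2*(-154)*164*(1 + (-154)**2) = 7573 + 2*(-154)*164*(1 + 23716) = 7573 + 2*(-154)*164*23717 = 7573 - 1197993104 = -1197985531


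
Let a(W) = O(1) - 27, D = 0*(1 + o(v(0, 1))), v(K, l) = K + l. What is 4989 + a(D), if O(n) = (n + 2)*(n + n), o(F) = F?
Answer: 4968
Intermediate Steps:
O(n) = 2*n*(2 + n) (O(n) = (2 + n)*(2*n) = 2*n*(2 + n))
D = 0 (D = 0*(1 + (0 + 1)) = 0*(1 + 1) = 0*2 = 0)
a(W) = -21 (a(W) = 2*1*(2 + 1) - 27 = 2*1*3 - 27 = 6 - 27 = -21)
4989 + a(D) = 4989 - 21 = 4968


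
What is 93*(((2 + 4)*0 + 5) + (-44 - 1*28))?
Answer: -6231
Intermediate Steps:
93*(((2 + 4)*0 + 5) + (-44 - 1*28)) = 93*((6*0 + 5) + (-44 - 28)) = 93*((0 + 5) - 72) = 93*(5 - 72) = 93*(-67) = -6231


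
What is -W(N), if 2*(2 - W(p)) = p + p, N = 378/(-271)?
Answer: -920/271 ≈ -3.3948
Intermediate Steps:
N = -378/271 (N = 378*(-1/271) = -378/271 ≈ -1.3948)
W(p) = 2 - p (W(p) = 2 - (p + p)/2 = 2 - p)
-W(N) = -(2 - 1*(-378/271)) = -(2 + 378/271) = -1*920/271 = -920/271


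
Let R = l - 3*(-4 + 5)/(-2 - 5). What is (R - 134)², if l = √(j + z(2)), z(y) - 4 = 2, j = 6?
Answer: 874813/49 - 3740*√3/7 ≈ 16928.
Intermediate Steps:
z(y) = 6 (z(y) = 4 + 2 = 6)
l = 2*√3 (l = √(6 + 6) = √12 = 2*√3 ≈ 3.4641)
R = 3/7 + 2*√3 (R = 2*√3 - 3*(-4 + 5)/(-2 - 5) = 2*√3 - 3/(-7) = 2*√3 - 3*(-1)/7 = 2*√3 - 3*(-⅐) = 2*√3 + 3/7 = 3/7 + 2*√3 ≈ 3.8927)
(R - 134)² = ((3/7 + 2*√3) - 134)² = (-935/7 + 2*√3)²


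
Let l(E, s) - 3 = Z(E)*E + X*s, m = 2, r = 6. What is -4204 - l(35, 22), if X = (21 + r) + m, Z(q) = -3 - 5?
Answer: -4565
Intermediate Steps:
Z(q) = -8
X = 29 (X = (21 + 6) + 2 = 27 + 2 = 29)
l(E, s) = 3 - 8*E + 29*s (l(E, s) = 3 + (-8*E + 29*s) = 3 - 8*E + 29*s)
-4204 - l(35, 22) = -4204 - (3 - 8*35 + 29*22) = -4204 - (3 - 280 + 638) = -4204 - 1*361 = -4204 - 361 = -4565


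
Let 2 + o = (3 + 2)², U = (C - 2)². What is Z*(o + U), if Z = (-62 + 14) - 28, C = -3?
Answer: -3648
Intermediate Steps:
U = 25 (U = (-3 - 2)² = (-5)² = 25)
o = 23 (o = -2 + (3 + 2)² = -2 + 5² = -2 + 25 = 23)
Z = -76 (Z = -48 - 28 = -76)
Z*(o + U) = -76*(23 + 25) = -76*48 = -3648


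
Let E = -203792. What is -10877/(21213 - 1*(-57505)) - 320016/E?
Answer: 1435898369/1002631166 ≈ 1.4321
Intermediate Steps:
-10877/(21213 - 1*(-57505)) - 320016/E = -10877/(21213 - 1*(-57505)) - 320016/(-203792) = -10877/(21213 + 57505) - 320016*(-1/203792) = -10877/78718 + 20001/12737 = 1435898369/1002631166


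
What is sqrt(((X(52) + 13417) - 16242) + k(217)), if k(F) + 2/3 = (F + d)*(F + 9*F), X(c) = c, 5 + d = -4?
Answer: sqrt(4037277)/3 ≈ 669.77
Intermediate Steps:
d = -9 (d = -5 - 4 = -9)
k(F) = -2/3 + 10*F*(-9 + F) (k(F) = -2/3 + (F - 9)*(F + 9*F) = -2/3 + (-9 + F)*(10*F) = -2/3 + 10*F*(-9 + F))
sqrt(((X(52) + 13417) - 16242) + k(217)) = sqrt(((52 + 13417) - 16242) + (-2/3 - 90*217 + 10*217**2)) = sqrt((13469 - 16242) + (-2/3 - 19530 + 10*47089)) = sqrt(-2773 + (-2/3 - 19530 + 470890)) = sqrt(-2773 + 1354078/3) = sqrt(1345759/3) = sqrt(4037277)/3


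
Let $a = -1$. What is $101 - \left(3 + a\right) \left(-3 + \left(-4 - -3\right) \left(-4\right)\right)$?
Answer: $99$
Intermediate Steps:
$101 - \left(3 + a\right) \left(-3 + \left(-4 - -3\right) \left(-4\right)\right) = 101 - \left(3 - 1\right) \left(-3 + \left(-4 - -3\right) \left(-4\right)\right) = 101 - 2 \left(-3 + \left(-4 + 3\right) \left(-4\right)\right) = 101 - 2 \left(-3 - -4\right) = 101 - 2 \left(-3 + 4\right) = 101 - 2 \cdot 1 = 101 - 2 = 99$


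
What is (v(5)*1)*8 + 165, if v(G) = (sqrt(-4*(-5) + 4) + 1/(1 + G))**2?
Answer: 3215/9 + 16*sqrt(6)/3 ≈ 370.29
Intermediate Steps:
v(G) = (1/(1 + G) + 2*sqrt(6))**2 (v(G) = (sqrt(20 + 4) + 1/(1 + G))**2 = (sqrt(24) + 1/(1 + G))**2 = (2*sqrt(6) + 1/(1 + G))**2 = (1/(1 + G) + 2*sqrt(6))**2)
(v(5)*1)*8 + 165 = (((1 + 2*sqrt(6) + 2*5*sqrt(6))**2/(1 + 5)**2)*1)*8 + 165 = (((1 + 2*sqrt(6) + 10*sqrt(6))**2/6**2)*1)*8 + 165 = (((1 + 12*sqrt(6))**2/36)*1)*8 + 165 = ((1 + 12*sqrt(6))**2/36)*8 + 165 = 2*(1 + 12*sqrt(6))**2/9 + 165 = 165 + 2*(1 + 12*sqrt(6))**2/9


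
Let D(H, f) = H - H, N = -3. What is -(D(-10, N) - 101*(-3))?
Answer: -303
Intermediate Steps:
D(H, f) = 0
-(D(-10, N) - 101*(-3)) = -(0 - 101*(-3)) = -(0 + 303) = -1*303 = -303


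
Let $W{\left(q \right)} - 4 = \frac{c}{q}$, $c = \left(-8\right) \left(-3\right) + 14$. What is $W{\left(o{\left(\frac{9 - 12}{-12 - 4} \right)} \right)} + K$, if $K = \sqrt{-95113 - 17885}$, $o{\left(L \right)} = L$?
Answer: $\frac{620}{3} + i \sqrt{112998} \approx 206.67 + 336.15 i$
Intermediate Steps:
$K = i \sqrt{112998}$ ($K = \sqrt{-112998} = i \sqrt{112998} \approx 336.15 i$)
$c = 38$ ($c = 24 + 14 = 38$)
$W{\left(q \right)} = 4 + \frac{38}{q}$
$W{\left(o{\left(\frac{9 - 12}{-12 - 4} \right)} \right)} + K = \left(4 + \frac{38}{\left(9 - 12\right) \frac{1}{-12 - 4}}\right) + i \sqrt{112998} = \left(4 + \frac{38}{\left(-3\right) \frac{1}{-16}}\right) + i \sqrt{112998} = \left(4 + \frac{38}{\left(-3\right) \left(- \frac{1}{16}\right)}\right) + i \sqrt{112998} = \left(4 + \frac{38}{\frac{3}{16}}\right) + i \sqrt{112998} = \left(4 + 38 \cdot \frac{16}{3}\right) + i \sqrt{112998} = \left(4 + \frac{608}{3}\right) + i \sqrt{112998} = \frac{620}{3} + i \sqrt{112998}$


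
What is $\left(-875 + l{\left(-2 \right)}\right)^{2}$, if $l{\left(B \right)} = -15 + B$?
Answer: $795664$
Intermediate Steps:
$\left(-875 + l{\left(-2 \right)}\right)^{2} = \left(-875 - 17\right)^{2} = \left(-892\right)^{2} = 795664$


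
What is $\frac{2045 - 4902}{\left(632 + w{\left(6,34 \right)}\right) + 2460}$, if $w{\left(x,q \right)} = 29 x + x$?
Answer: $- \frac{2857}{3272} \approx -0.87317$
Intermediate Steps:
$w{\left(x,q \right)} = 30 x$
$\frac{2045 - 4902}{\left(632 + w{\left(6,34 \right)}\right) + 2460} = \frac{2045 - 4902}{\left(632 + 30 \cdot 6\right) + 2460} = - \frac{2857}{\left(632 + 180\right) + 2460} = - \frac{2857}{812 + 2460} = - \frac{2857}{3272}$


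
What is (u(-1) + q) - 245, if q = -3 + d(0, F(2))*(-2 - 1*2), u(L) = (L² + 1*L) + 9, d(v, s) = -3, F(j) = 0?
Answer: -227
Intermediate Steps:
u(L) = 9 + L + L² (u(L) = (L² + L) + 9 = (L + L²) + 9 = 9 + L + L²)
q = 9 (q = -3 - 3*(-2 - 1*2) = -3 - 3*(-2 - 2) = -3 - 3*(-4) = -3 + 12 = 9)
(u(-1) + q) - 245 = ((9 - 1 + (-1)²) + 9) - 245 = ((9 - 1 + 1) + 9) - 245 = (9 + 9) - 245 = 18 - 245 = -227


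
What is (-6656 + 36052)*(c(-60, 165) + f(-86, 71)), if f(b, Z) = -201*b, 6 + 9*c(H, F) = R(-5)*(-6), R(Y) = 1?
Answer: 1524300184/3 ≈ 5.0810e+8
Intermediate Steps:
c(H, F) = -4/3 (c(H, F) = -⅔ + (1*(-6))/9 = -⅔ + (⅑)*(-6) = -⅔ - ⅔ = -4/3)
(-6656 + 36052)*(c(-60, 165) + f(-86, 71)) = (-6656 + 36052)*(-4/3 - 201*(-86)) = 29396*(-4/3 + 17286) = 29396*(51854/3) = 1524300184/3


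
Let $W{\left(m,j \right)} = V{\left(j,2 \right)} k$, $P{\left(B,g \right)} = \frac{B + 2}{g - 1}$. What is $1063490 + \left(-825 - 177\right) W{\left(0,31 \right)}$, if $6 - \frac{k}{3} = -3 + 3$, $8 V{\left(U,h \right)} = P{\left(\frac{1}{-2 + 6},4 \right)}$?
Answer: $\frac{8494393}{8} \approx 1.0618 \cdot 10^{6}$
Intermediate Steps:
$P{\left(B,g \right)} = \frac{2 + B}{-1 + g}$
$V{\left(U,h \right)} = \frac{3}{32}$ ($V{\left(U,h \right)} = \frac{\frac{1}{-1 + 4} \left(2 + \frac{1}{-2 + 6}\right)}{8} = \frac{\frac{1}{3} \left(2 + \frac{1}{4}\right)}{8} = \frac{\frac{1}{3} \cdot \frac{9}{4}}{8} = \frac{1}{8} \cdot \frac{3}{4} = \frac{3}{32}$)
$k = 18$ ($k = 18 - 3 \left(-3 + 3\right) = 18 - 0 = 18 + 0 = 18$)
$W{\left(m,j \right)} = \frac{27}{16}$ ($W{\left(m,j \right)} = \frac{3}{32} \cdot 18 = \frac{27}{16}$)
$1063490 + \left(-825 - 177\right) W{\left(0,31 \right)} = 1063490 + \left(-825 - 177\right) \frac{27}{16} = 1063490 - \frac{13527}{8} = \frac{8494393}{8}$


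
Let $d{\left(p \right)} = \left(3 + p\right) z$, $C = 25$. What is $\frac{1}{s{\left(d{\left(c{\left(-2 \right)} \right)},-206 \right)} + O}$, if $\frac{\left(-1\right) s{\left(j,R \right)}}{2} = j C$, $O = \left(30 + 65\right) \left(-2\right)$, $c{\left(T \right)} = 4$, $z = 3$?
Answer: $- \frac{1}{1240} \approx -0.00080645$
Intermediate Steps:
$O = -190$ ($O = 95 \left(-2\right) = -190$)
$d{\left(p \right)} = 9 + 3 p$ ($d{\left(p \right)} = \left(3 + p\right) 3 = 9 + 3 p$)
$s{\left(j,R \right)} = - 50 j$ ($s{\left(j,R \right)} = - 2 j 25 = - 2 \cdot 25 j = - 50 j$)
$\frac{1}{s{\left(d{\left(c{\left(-2 \right)} \right)},-206 \right)} + O} = \frac{1}{- 50 \left(9 + 3 \cdot 4\right) - 190} = \frac{1}{- 50 \left(9 + 12\right) - 190} = \frac{1}{\left(-50\right) 21 - 190} = \frac{1}{-1050 - 190} = \frac{1}{-1240} = - \frac{1}{1240}$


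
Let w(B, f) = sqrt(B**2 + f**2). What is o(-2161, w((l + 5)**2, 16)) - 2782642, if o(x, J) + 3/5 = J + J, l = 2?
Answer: -13913213/5 + 2*sqrt(2657) ≈ -2.7825e+6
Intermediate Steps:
o(x, J) = -3/5 + 2*J (o(x, J) = -3/5 + (J + J) = -3/5 + 2*J)
o(-2161, w((l + 5)**2, 16)) - 2782642 = (-3/5 + 2*sqrt(((2 + 5)**2)**2 + 16**2)) - 2782642 = (-3/5 + 2*sqrt((7**2)**2 + 256)) - 2782642 = (-3/5 + 2*sqrt(49**2 + 256)) - 2782642 = (-3/5 + 2*sqrt(2401 + 256)) - 2782642 = (-3/5 + 2*sqrt(2657)) - 2782642 = -13913213/5 + 2*sqrt(2657)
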